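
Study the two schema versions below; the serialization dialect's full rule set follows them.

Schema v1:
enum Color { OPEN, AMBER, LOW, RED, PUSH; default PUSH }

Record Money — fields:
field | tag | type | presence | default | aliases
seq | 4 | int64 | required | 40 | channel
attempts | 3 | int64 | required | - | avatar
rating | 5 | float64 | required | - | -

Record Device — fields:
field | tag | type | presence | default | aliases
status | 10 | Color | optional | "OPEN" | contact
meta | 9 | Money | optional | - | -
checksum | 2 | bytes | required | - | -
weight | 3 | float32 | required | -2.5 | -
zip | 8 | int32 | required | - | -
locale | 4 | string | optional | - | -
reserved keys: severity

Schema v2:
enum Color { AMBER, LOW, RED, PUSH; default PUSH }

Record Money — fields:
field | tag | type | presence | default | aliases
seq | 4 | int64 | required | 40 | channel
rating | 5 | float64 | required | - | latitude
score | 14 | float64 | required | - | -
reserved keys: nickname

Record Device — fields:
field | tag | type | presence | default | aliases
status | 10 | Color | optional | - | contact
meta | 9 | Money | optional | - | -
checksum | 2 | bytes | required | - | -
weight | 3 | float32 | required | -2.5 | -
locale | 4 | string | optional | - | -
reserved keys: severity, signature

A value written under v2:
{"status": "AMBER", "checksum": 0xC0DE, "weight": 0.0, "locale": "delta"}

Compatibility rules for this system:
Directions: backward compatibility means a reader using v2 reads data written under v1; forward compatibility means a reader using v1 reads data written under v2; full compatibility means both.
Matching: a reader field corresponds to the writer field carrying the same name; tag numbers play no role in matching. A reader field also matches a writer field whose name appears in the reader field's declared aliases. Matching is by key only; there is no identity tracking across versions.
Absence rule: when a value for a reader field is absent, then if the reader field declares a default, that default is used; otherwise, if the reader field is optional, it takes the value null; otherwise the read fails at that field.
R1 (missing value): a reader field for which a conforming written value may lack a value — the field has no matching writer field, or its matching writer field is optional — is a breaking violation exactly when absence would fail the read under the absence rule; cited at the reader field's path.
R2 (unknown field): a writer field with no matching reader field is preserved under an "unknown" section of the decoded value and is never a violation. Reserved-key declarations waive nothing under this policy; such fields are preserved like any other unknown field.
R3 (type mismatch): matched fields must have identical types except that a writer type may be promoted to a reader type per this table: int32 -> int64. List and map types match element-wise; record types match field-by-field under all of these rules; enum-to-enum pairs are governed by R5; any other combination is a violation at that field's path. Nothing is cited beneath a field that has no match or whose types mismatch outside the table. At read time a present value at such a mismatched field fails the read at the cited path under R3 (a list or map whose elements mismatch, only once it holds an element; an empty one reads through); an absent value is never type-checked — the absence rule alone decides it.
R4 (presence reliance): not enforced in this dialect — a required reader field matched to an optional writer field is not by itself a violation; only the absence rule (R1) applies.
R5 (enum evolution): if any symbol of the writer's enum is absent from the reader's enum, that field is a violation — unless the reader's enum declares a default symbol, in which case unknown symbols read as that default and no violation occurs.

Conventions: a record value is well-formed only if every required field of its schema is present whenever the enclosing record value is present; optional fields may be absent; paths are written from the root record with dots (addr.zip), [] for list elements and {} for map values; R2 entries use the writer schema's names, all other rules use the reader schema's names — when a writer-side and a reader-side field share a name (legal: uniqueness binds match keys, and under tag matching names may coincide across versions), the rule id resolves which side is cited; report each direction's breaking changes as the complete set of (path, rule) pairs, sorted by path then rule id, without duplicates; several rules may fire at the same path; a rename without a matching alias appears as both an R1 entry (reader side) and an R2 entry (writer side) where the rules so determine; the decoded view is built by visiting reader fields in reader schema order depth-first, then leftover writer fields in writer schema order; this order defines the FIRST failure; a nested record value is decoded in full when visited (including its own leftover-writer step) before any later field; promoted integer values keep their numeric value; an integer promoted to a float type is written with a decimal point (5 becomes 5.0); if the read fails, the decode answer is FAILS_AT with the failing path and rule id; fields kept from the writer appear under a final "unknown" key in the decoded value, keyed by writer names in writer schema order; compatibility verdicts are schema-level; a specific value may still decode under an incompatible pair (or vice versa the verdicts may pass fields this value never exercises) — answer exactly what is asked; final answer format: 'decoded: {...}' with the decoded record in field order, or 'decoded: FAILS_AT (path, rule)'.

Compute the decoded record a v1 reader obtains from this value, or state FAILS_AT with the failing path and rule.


in Device below, arrows point writer -> reader
decode (reader v1):
  status := "AMBER"
  meta := null (not supplied -> null)
  checksum := 0xC0DE
  weight := 0.0
  read fails at zip under R1 (no fill)
  => FAILS_AT (zip, R1)
ruling out the remaining Device differences:
  enum Color (field status in record Device): symbol OPEN removed (the field default referencing it is cleared) -> triggers nothing under the printed rules; the Device answer is the same either way
  removed field attempts from record Money -> shifts the Device verdicts, not this decode
  added field score to record Money: required float64, tag 14 (in v2 it sits last) -> shifts the Device verdicts, not this decode

decoded: FAILS_AT (zip, R1)


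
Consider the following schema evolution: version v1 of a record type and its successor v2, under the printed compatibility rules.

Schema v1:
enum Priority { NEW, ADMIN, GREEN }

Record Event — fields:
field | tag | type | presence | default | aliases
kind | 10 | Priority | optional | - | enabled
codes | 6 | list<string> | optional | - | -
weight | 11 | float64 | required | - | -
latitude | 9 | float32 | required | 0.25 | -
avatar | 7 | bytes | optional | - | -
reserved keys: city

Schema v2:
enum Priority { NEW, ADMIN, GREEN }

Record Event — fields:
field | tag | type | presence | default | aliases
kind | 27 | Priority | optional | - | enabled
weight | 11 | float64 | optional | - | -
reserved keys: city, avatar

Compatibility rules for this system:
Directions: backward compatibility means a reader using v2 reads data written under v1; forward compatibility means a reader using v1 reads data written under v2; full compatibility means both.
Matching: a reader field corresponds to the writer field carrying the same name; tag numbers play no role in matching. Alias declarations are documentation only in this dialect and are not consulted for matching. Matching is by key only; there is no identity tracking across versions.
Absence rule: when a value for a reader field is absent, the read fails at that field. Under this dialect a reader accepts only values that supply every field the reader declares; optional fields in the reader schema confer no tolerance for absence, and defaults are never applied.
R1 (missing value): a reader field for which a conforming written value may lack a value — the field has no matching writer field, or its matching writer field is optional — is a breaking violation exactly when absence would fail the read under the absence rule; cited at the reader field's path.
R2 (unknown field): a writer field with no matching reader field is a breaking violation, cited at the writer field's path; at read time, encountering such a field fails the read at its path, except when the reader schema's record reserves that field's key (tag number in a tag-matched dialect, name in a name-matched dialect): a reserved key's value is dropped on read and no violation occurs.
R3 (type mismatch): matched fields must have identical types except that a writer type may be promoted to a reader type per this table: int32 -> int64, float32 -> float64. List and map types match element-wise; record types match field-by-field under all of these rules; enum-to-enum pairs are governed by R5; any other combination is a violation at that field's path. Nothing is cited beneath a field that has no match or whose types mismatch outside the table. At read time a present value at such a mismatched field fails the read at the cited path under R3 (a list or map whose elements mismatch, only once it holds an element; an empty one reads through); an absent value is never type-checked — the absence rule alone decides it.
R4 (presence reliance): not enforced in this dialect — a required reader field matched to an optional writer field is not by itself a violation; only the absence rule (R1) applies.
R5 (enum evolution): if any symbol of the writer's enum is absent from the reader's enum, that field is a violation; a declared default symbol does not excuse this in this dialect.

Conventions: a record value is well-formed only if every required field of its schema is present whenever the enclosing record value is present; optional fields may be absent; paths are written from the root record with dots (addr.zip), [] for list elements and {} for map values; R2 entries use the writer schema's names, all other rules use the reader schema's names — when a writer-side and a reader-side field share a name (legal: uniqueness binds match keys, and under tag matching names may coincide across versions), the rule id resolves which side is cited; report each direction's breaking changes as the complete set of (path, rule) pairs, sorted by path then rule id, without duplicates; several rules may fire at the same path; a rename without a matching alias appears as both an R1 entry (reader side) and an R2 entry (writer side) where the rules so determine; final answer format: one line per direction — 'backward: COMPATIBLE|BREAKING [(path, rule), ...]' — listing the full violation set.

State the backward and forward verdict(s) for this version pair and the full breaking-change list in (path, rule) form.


backward: BREAKING [(codes, R2), (kind, R1), (latitude, R2)]; forward: BREAKING [(avatar, R1), (codes, R1), (kind, R1), (latitude, R1), (weight, R1)]

the writer's type comes first in each Event pair
backward for Event (reader v2, writer v1):
  kind <- kind (Priority -> Priority, writer optional)
  weight <- weight (float64 -> float64, writer required)
  writer field codes has no reader counterpart
  writer field latitude has no reader counterpart
  writer field avatar has no reader counterpart
  R2 fires at codes
  R1 fires at kind
  R2 fires at latitude
  => 3 violation(s): backward is BREAKING for Event
forward for Event (reader v1, writer v2):
  kind <- kind (Priority -> Priority, writer optional)
  codes has no writer counterpart
  weight <- weight (float64 -> float64, writer optional)
  latitude has no writer counterpart
  avatar has no writer counterpart
  R1 fires at avatar
  R1 fires at codes
  R1 fires at kind
  R1 fires at latitude
  R1 fires at weight
  => 5 violation(s): forward is BREAKING for Event


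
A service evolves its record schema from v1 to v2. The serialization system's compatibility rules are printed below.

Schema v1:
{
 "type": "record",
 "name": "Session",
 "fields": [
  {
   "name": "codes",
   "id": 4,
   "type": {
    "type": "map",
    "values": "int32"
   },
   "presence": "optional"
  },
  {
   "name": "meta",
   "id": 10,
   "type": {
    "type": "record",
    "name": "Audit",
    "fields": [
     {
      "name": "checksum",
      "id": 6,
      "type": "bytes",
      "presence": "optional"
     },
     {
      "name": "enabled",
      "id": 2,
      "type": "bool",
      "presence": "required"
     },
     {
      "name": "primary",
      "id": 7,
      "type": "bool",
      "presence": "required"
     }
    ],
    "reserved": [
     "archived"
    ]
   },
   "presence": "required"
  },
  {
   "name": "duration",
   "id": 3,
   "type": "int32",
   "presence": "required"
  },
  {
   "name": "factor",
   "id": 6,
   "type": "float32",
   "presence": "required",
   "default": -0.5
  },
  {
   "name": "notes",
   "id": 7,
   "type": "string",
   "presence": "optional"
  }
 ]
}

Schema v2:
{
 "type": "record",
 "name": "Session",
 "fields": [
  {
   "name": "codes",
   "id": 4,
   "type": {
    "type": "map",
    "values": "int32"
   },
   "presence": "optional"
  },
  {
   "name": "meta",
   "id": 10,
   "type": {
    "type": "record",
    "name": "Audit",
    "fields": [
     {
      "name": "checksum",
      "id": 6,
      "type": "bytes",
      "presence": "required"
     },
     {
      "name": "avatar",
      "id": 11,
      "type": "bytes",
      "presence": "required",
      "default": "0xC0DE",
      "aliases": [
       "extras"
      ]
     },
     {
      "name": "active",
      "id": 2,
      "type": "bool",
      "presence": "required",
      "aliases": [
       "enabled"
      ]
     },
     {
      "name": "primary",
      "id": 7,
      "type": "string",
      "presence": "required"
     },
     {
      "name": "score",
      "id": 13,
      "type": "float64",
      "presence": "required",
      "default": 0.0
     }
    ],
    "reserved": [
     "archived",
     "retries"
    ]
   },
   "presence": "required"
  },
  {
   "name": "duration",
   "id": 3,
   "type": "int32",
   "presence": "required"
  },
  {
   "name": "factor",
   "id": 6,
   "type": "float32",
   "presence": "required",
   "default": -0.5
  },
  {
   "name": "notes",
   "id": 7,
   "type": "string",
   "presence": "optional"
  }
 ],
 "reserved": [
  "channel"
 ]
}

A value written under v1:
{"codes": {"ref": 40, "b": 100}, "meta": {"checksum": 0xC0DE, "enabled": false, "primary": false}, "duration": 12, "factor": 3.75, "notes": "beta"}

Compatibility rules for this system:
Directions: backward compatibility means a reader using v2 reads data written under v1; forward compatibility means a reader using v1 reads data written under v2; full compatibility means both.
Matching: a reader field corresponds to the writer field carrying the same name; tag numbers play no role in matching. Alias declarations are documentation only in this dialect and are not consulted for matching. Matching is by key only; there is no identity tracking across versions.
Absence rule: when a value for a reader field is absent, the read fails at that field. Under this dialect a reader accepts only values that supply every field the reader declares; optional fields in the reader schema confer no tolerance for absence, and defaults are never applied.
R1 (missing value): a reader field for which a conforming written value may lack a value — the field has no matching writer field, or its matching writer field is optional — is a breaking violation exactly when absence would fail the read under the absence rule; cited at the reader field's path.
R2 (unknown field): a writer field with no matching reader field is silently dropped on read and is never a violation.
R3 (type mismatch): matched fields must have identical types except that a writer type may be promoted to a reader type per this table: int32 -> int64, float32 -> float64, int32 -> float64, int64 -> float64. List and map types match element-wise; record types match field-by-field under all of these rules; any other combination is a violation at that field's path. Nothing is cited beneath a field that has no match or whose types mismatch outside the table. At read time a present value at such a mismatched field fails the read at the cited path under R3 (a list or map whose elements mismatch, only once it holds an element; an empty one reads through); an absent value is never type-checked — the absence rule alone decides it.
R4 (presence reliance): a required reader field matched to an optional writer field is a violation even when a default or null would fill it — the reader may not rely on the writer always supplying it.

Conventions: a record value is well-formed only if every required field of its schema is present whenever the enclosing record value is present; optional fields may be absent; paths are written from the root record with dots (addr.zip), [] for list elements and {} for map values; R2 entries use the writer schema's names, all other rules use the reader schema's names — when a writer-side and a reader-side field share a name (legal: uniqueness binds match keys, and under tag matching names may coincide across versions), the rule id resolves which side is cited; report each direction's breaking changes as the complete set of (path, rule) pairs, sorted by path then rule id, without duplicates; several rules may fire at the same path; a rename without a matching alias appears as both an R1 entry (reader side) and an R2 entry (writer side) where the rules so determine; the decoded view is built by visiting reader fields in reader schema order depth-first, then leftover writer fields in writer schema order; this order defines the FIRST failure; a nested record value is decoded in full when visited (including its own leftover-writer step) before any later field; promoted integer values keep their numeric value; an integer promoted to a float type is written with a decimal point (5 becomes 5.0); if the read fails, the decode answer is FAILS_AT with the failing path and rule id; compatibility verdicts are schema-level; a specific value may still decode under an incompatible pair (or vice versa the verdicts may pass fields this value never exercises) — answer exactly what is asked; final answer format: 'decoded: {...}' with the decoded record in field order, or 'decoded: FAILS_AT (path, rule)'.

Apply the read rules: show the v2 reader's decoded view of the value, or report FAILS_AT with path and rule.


decoded: FAILS_AT (meta.avatar, R1)

in Session below, arrows point writer -> reader
decode (reader v2):
  codes := {"ref": 40, "b": 100}
  meta.checksum := 0xC0DE
  read fails at meta.avatar under R1 (no fill)
  => FAILS_AT (meta.avatar, R1)
the other Session changes do not affect what is asked:
  added field score to record Audit: required float64, tag 13, default 0.0 (in v2 it sits last) -> schema-level compatibility only; this Session value's decode is unchanged
  renamed field enabled to active in record Audit (alias enabled declared on the renamed field) -> schema-level compatibility only; this Session value's decode is unchanged
  field primary in record Audit: type bool changed to string -> schema-level compatibility only; this Session value's decode is unchanged
  field checksum in record Audit: optional changed to required -> schema-level compatibility only; this Session value's decode is unchanged


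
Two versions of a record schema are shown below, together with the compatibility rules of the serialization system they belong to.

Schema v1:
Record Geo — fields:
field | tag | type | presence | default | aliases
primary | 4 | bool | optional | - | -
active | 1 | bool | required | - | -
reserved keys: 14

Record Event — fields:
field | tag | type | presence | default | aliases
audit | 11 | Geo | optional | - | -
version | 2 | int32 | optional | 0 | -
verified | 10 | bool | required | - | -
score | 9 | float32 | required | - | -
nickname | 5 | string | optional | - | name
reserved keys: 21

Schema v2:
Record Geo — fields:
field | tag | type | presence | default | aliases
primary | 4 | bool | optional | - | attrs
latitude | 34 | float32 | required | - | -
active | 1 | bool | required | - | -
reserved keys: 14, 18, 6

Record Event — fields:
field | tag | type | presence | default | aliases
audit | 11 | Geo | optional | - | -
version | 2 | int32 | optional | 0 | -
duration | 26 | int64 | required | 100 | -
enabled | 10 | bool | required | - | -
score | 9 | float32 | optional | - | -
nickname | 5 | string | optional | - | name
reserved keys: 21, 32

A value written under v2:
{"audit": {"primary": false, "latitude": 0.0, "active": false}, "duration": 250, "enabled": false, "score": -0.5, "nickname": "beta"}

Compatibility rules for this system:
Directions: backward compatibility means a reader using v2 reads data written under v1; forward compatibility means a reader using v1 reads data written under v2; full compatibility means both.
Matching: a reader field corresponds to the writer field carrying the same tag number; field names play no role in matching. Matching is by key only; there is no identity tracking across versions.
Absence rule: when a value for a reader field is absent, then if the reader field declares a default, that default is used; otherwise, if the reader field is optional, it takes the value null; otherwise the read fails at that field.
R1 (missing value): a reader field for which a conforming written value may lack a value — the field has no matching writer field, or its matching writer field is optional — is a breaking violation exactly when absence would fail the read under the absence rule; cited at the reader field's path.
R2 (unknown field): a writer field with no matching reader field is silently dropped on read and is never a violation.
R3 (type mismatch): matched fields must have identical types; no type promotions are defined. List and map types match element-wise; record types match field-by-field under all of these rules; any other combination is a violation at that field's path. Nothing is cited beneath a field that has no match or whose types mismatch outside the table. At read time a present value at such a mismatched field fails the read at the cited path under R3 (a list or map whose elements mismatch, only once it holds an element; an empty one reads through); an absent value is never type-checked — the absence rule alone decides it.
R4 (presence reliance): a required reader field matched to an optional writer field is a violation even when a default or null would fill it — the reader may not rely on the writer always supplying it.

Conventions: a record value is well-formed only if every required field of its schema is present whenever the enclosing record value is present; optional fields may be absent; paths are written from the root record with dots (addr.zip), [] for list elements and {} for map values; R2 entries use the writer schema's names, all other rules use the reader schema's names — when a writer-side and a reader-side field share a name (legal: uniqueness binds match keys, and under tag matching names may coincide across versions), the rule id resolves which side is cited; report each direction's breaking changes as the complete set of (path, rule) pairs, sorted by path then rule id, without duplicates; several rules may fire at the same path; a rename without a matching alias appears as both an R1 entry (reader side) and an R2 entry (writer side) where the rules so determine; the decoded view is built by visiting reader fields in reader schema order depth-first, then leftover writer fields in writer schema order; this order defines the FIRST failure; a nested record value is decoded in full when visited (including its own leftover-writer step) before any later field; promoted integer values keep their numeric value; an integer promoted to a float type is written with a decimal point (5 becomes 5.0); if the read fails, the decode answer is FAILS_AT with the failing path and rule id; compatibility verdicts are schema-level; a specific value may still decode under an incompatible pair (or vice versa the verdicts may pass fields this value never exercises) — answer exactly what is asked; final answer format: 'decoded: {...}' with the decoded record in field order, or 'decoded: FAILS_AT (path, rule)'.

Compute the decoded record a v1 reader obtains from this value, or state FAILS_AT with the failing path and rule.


each type pair in Event: writer, then reader
decode walk for Event under reader schema v1:
  audit.primary := false
  audit.active := false
  writer audit.latitude: unknown -> dropped
  version := 0 (absent -> default)
  verified := false (from writer enabled)
  score := -0.5
  nickname := "beta"
  writer duration: unknown -> dropped
  => decoded: {"audit": {"primary": false, "active": false}, "version": 0, "verified": false, "score": -0.5, "nickname": "beta"}
diffs on Event not affecting the asked answer:
  renamed field verified to enabled in record Event -> fires no rule on Event under this dialect and leaves the result unchanged
  added field latitude to record Geo: required float32, tag 34 (in v2 it sits immediately before active) -> schema-level compatibility only; this Event value's decode is unchanged
  field score in record Event: required changed to optional -> schema-level compatibility only; this Event value's decode is unchanged
  added field duration to record Event: required int64, tag 26, default 100 (in v2 it sits immediately before enabled) -> fires no rule on Event under this dialect and leaves the result unchanged

decoded: {"audit": {"primary": false, "active": false}, "version": 0, "verified": false, "score": -0.5, "nickname": "beta"}


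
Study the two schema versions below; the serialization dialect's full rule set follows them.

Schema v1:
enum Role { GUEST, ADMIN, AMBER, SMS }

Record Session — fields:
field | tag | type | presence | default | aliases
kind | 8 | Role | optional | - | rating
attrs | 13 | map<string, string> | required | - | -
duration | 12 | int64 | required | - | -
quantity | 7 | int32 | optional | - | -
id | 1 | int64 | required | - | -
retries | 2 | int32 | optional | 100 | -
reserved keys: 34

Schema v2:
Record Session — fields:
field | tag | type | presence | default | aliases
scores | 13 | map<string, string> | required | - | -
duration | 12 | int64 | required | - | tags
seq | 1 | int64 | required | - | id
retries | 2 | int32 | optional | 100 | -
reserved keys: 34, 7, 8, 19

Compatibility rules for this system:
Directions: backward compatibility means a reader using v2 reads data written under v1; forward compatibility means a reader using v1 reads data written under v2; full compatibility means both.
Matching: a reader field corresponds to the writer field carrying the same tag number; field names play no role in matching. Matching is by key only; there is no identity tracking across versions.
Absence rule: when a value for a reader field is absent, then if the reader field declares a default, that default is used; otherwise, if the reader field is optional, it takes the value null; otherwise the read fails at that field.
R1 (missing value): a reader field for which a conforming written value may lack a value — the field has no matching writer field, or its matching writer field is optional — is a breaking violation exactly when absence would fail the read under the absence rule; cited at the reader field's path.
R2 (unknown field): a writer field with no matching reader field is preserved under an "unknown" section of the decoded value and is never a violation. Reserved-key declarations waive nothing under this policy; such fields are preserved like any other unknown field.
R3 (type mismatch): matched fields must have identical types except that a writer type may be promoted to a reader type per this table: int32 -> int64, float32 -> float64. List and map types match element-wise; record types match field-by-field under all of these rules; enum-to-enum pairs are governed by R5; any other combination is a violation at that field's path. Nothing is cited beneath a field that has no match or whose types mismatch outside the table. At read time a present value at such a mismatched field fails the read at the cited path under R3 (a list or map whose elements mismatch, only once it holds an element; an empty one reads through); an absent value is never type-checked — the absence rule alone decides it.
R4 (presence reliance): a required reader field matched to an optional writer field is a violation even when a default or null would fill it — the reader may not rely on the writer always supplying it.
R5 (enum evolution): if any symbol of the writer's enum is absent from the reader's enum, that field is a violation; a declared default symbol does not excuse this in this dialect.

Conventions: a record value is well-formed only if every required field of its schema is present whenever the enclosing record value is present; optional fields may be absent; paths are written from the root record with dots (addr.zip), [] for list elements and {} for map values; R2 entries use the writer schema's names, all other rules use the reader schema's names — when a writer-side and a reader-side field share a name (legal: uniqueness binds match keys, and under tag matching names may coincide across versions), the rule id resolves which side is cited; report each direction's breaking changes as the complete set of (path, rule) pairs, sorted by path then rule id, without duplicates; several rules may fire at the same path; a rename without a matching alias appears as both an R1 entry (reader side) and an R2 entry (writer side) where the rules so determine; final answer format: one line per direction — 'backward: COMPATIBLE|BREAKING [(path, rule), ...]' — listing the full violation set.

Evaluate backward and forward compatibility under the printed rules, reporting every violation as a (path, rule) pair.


backward: COMPATIBLE []; forward: COMPATIBLE []

each type pair in Session: writer, then reader
backward pass over Session, reader schema v2, writer schema v1:
  writer required, map<string, string> -> map<string, string>: reader scores maps from writer attrs
  writer required, int64 -> int64: reader duration maps from writer duration
  writer required, int64 -> int64: reader seq maps from writer id
  writer optional, int32 -> int32: reader retries maps from writer retries
  writer kind: unknown to reader
  writer quantity: unknown to reader
  => no violations; backward on Session: COMPATIBLE
forward pass over Session, reader schema v1, writer schema v2:
  kind has no writer counterpart
  writer required, map<string, string> -> map<string, string>: reader attrs maps from writer scores
  writer required, int64 -> int64: reader duration maps from writer duration
  quantity has no writer counterpart
  writer required, int64 -> int64: reader id maps from writer seq
  writer optional, int32 -> int32: reader retries maps from writer retries
  => no violations; forward on Session: COMPATIBLE


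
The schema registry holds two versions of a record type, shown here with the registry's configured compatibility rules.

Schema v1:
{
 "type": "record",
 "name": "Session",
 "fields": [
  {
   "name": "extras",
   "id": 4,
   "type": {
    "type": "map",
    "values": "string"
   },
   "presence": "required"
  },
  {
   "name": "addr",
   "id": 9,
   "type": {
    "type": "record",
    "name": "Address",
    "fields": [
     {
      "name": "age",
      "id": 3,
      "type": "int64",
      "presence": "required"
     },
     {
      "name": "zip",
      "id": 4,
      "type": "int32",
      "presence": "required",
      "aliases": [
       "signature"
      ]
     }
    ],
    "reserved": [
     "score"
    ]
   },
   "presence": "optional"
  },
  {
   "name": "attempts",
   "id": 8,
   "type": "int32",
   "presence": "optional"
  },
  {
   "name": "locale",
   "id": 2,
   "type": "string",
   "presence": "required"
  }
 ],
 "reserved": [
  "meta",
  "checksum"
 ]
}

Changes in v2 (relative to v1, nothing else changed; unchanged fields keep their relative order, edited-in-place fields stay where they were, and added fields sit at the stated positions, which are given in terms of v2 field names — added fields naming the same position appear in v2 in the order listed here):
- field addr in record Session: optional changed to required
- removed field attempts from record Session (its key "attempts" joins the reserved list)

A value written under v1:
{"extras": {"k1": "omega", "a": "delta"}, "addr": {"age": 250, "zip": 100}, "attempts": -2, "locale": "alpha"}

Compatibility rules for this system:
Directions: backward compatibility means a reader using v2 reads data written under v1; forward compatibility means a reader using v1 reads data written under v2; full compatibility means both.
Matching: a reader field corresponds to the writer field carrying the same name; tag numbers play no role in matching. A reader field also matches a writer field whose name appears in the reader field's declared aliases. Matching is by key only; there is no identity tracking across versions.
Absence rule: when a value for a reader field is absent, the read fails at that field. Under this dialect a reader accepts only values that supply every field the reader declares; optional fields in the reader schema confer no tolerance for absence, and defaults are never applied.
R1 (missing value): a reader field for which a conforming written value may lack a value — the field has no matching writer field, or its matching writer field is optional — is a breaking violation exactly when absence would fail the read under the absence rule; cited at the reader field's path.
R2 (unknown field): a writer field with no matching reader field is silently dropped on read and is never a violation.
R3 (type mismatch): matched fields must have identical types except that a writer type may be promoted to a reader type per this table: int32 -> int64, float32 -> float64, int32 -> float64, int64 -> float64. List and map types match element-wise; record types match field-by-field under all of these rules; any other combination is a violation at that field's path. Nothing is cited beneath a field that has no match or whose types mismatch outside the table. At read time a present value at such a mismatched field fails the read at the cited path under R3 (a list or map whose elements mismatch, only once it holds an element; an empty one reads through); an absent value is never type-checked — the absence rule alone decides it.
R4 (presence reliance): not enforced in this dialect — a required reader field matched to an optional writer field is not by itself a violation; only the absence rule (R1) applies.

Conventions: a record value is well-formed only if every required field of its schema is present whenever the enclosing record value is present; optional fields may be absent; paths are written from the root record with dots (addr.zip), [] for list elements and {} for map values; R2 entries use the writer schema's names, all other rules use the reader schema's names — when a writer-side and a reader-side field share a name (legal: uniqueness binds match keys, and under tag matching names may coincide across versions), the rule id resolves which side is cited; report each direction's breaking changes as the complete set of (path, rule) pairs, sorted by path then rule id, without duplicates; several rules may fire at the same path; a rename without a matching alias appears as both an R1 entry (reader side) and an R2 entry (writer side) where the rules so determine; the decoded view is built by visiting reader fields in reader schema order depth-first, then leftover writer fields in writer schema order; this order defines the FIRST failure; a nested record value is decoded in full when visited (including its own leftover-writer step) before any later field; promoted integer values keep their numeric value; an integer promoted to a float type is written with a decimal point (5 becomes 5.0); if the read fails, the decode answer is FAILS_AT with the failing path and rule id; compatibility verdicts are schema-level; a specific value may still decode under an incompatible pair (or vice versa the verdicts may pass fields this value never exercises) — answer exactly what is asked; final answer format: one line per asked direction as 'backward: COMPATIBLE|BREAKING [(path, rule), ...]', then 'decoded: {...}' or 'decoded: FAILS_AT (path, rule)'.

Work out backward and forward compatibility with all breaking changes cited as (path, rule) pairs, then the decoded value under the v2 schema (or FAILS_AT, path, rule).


in Session below, arrows point writer -> reader
backward pass over Session, reader schema v2, writer schema v1:
  extras <- extras (map<string, string> -> map<string, string>, writer required)
  addr <- addr (Address -> Address, writer optional)
  locale <- locale (string -> string, writer required)
  leftover writer field: attempts
  addr.age <- addr.age (int64 -> int64, writer required)
  addr.zip <- addr.zip (int32 -> int32, writer required)
  R1 fires at addr
  backward on Session therefore BREAKING (1)
forward pass over Session, reader schema v1, writer schema v2:
  extras <- extras (map<string, string> -> map<string, string>, writer required)
  addr <- addr (Address -> Address, writer required)
  attempts: no writer match
  locale <- locale (string -> string, writer required)
  addr.age <- addr.age (int64 -> int64, writer required)
  addr.zip <- addr.zip (int32 -> int32, writer required)
  R1 fires at attempts
  forward on Session therefore BREAKING (1)
migrating the Session value to v2:
  extras := {"k1": "omega", "a": "delta"}
  addr.age := 250
  addr.zip := 100
  locale := "alpha"
  writer attempts: no reader field; dropped
  => decoded: {"extras": {"k1": "omega", "a": "delta"}, "addr": {"age": 250, "zip": 100}, "locale": "alpha"}

backward: BREAKING [(addr, R1)]; forward: BREAKING [(attempts, R1)]; decoded: {"extras": {"k1": "omega", "a": "delta"}, "addr": {"age": 250, "zip": 100}, "locale": "alpha"}


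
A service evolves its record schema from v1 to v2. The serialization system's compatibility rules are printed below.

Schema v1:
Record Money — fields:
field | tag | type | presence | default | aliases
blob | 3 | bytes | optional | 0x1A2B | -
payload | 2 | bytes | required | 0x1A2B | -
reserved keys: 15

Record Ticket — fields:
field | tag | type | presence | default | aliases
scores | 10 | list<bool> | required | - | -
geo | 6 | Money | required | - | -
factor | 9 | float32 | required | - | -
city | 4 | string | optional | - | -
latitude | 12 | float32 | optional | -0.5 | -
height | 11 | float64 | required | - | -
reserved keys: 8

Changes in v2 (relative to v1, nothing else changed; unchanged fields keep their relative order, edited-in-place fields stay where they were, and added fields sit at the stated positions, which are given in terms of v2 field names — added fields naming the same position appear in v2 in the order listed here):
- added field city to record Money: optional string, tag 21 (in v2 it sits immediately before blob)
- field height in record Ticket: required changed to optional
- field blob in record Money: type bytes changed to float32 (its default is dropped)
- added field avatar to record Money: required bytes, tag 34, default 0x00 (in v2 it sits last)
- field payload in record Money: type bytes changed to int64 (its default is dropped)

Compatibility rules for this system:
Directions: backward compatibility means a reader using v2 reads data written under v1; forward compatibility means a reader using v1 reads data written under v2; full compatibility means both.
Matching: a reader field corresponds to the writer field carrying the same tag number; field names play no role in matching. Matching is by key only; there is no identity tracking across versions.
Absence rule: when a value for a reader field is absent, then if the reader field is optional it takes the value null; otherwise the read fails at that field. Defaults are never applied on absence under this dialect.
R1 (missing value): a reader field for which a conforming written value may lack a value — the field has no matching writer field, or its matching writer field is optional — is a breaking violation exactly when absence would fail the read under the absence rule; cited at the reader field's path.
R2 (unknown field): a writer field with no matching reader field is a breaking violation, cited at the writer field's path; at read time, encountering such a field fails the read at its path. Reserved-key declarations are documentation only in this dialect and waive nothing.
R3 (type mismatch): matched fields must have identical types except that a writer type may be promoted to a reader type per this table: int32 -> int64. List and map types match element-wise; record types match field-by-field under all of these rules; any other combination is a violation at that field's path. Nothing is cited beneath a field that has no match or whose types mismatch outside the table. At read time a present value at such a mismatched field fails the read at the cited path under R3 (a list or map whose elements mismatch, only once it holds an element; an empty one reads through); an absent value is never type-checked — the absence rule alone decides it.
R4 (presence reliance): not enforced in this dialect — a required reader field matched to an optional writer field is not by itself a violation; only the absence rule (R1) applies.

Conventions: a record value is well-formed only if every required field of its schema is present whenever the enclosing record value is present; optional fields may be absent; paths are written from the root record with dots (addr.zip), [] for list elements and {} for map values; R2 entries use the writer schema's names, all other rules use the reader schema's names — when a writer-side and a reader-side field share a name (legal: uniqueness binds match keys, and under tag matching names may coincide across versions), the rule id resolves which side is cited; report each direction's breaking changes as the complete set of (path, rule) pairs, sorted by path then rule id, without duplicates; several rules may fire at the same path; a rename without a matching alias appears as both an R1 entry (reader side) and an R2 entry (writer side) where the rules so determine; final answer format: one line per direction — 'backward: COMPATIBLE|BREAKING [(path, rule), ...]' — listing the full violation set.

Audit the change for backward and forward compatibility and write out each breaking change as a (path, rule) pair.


arrows below run writer -> reader for Ticket
backward for Ticket (reader v2, writer v1):
  list<bool> -> list<bool>, writer required: scores aligns to scores
  Money -> Money, writer required: geo aligns to geo
  float32 -> float32, writer required: factor aligns to factor
  string -> string, writer optional: city aligns to city
  float32 -> float32, writer optional: latitude aligns to latitude
  float64 -> float64, writer required: height aligns to height
  no writer field matches reader geo.city
  bytes -> float32, writer optional: geo.blob aligns to geo.blob
  bytes -> int64, writer required: geo.payload aligns to geo.payload
  no writer field matches reader geo.avatar
  rule R1 violated at geo.avatar
  rule R3 violated at geo.blob
  rule R3 violated at geo.payload
  => backward verdict for Ticket: BREAKING, 3 violation(s)
forward for Ticket (reader v1, writer v2):
  list<bool> -> list<bool>, writer required: scores aligns to scores
  Money -> Money, writer required: geo aligns to geo
  float32 -> float32, writer required: factor aligns to factor
  string -> string, writer optional: city aligns to city
  float32 -> float32, writer optional: latitude aligns to latitude
  float64 -> float64, writer optional: height aligns to height
  float32 -> bytes, writer optional: geo.blob aligns to geo.blob
  int64 -> bytes, writer required: geo.payload aligns to geo.payload
  geo.city (writer side), unknown to reader
  geo.avatar (writer side), unknown to reader
  rule R2 violated at geo.avatar
  rule R3 violated at geo.blob
  rule R2 violated at geo.city
  rule R3 violated at geo.payload
  rule R1 violated at height
  => forward verdict for Ticket: BREAKING, 5 violation(s)

backward: BREAKING [(geo.avatar, R1), (geo.blob, R3), (geo.payload, R3)]; forward: BREAKING [(geo.avatar, R2), (geo.blob, R3), (geo.city, R2), (geo.payload, R3), (height, R1)]
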